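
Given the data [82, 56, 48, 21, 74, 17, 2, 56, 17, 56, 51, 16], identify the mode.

56

Step 1: Count the frequency of each value:
  2: appears 1 time(s)
  16: appears 1 time(s)
  17: appears 2 time(s)
  21: appears 1 time(s)
  48: appears 1 time(s)
  51: appears 1 time(s)
  56: appears 3 time(s)
  74: appears 1 time(s)
  82: appears 1 time(s)
Step 2: The value 56 appears most frequently (3 times).
Step 3: Mode = 56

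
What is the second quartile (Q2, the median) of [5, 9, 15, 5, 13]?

9

Step 1: Sort the data: [5, 5, 9, 13, 15]
Step 2: n = 5
Step 3: Q2 is the median. Since n is odd, it is the middle value at position 3: 9
Step 4: Q2 = 9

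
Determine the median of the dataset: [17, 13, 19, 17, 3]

17

Step 1: Sort the data in ascending order: [3, 13, 17, 17, 19]
Step 2: The number of values is n = 5.
Step 3: Since n is odd, the median is the middle value at position 3: 17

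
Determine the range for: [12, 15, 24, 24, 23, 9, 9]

15

Step 1: Identify the maximum value: max = 24
Step 2: Identify the minimum value: min = 9
Step 3: Range = max - min = 24 - 9 = 15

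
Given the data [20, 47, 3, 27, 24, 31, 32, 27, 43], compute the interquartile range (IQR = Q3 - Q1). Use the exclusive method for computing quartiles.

15.5

Step 1: Sort the data: [3, 20, 24, 27, 27, 31, 32, 43, 47]
Step 2: n = 9
Step 3: Using the exclusive quartile method:
  Q1 = 22
  Q2 (median) = 27
  Q3 = 37.5
  IQR = Q3 - Q1 = 37.5 - 22 = 15.5
Step 4: IQR = 15.5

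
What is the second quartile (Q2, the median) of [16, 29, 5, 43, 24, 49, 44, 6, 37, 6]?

26.5

Step 1: Sort the data: [5, 6, 6, 16, 24, 29, 37, 43, 44, 49]
Step 2: n = 10
Step 3: Q2 is the median. Since n is even, it is the average of the values at positions 5 and 6:
  Q2 = (24 + 29) / 2 = 26.5
Step 4: Q2 = 26.5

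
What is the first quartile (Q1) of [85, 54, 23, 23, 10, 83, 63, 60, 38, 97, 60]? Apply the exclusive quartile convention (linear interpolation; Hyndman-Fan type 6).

23

Step 1: Sort the data: [10, 23, 23, 38, 54, 60, 60, 63, 83, 85, 97]
Step 2: n = 11
Step 3: Using the exclusive quartile method:
  Q1 = 23
  Q2 (median) = 60
  Q3 = 83
  IQR = Q3 - Q1 = 83 - 23 = 60
Step 4: Q1 = 23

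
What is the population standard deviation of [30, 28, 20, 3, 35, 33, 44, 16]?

11.9314

Step 1: Compute the mean: 26.125
Step 2: Sum of squared deviations from the mean: 1138.875
Step 3: Population variance = 1138.875 / 8 = 142.3594
Step 4: Standard deviation = sqrt(142.3594) = 11.9314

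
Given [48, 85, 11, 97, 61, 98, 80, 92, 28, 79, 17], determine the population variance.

956.7438

Step 1: Compute the mean: (48 + 85 + 11 + 97 + 61 + 98 + 80 + 92 + 28 + 79 + 17) / 11 = 63.2727
Step 2: Compute squared deviations from the mean:
  (48 - 63.2727)^2 = 233.2562
  (85 - 63.2727)^2 = 472.0744
  (11 - 63.2727)^2 = 2732.438
  (97 - 63.2727)^2 = 1137.5289
  (61 - 63.2727)^2 = 5.1653
  (98 - 63.2727)^2 = 1205.9835
  (80 - 63.2727)^2 = 279.8017
  (92 - 63.2727)^2 = 825.2562
  (28 - 63.2727)^2 = 1244.1653
  (79 - 63.2727)^2 = 247.3471
  (17 - 63.2727)^2 = 2141.1653
Step 3: Sum of squared deviations = 10524.1818
Step 4: Population variance = 10524.1818 / 11 = 956.7438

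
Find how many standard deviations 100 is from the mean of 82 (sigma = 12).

1.5

Step 1: Recall the z-score formula: z = (x - mu) / sigma
Step 2: Substitute values: z = (100 - 82) / 12
Step 3: z = 18 / 12 = 1.5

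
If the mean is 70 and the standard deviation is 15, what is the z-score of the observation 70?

0

Step 1: Recall the z-score formula: z = (x - mu) / sigma
Step 2: Substitute values: z = (70 - 70) / 15
Step 3: z = 0 / 15 = 0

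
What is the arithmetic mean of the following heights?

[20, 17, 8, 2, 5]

10.4

Step 1: Sum all values: 20 + 17 + 8 + 2 + 5 = 52
Step 2: Count the number of values: n = 5
Step 3: Mean = sum / n = 52 / 5 = 10.4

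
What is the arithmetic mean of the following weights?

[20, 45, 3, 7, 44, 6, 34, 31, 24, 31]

24.5

Step 1: Sum all values: 20 + 45 + 3 + 7 + 44 + 6 + 34 + 31 + 24 + 31 = 245
Step 2: Count the number of values: n = 10
Step 3: Mean = sum / n = 245 / 10 = 24.5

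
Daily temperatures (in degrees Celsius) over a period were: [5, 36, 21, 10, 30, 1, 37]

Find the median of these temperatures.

21

Step 1: Sort the data in ascending order: [1, 5, 10, 21, 30, 36, 37]
Step 2: The number of values is n = 7.
Step 3: Since n is odd, the median is the middle value at position 4: 21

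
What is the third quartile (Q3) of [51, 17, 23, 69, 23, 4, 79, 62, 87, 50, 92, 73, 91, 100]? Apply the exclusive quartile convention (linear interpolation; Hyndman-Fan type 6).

88

Step 1: Sort the data: [4, 17, 23, 23, 50, 51, 62, 69, 73, 79, 87, 91, 92, 100]
Step 2: n = 14
Step 3: Using the exclusive quartile method:
  Q1 = 23
  Q2 (median) = 65.5
  Q3 = 88
  IQR = Q3 - Q1 = 88 - 23 = 65
Step 4: Q3 = 88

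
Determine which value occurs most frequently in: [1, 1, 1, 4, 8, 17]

1

Step 1: Count the frequency of each value:
  1: appears 3 time(s)
  4: appears 1 time(s)
  8: appears 1 time(s)
  17: appears 1 time(s)
Step 2: The value 1 appears most frequently (3 times).
Step 3: Mode = 1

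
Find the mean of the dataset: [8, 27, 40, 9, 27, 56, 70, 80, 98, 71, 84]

51.8182

Step 1: Sum all values: 8 + 27 + 40 + 9 + 27 + 56 + 70 + 80 + 98 + 71 + 84 = 570
Step 2: Count the number of values: n = 11
Step 3: Mean = sum / n = 570 / 11 = 51.8182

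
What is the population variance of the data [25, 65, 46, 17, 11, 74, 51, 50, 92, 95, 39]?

722.0496

Step 1: Compute the mean: (25 + 65 + 46 + 17 + 11 + 74 + 51 + 50 + 92 + 95 + 39) / 11 = 51.3636
Step 2: Compute squared deviations from the mean:
  (25 - 51.3636)^2 = 695.0413
  (65 - 51.3636)^2 = 185.9504
  (46 - 51.3636)^2 = 28.7686
  (17 - 51.3636)^2 = 1180.8595
  (11 - 51.3636)^2 = 1629.2231
  (74 - 51.3636)^2 = 512.405
  (51 - 51.3636)^2 = 0.1322
  (50 - 51.3636)^2 = 1.8595
  (92 - 51.3636)^2 = 1651.314
  (95 - 51.3636)^2 = 1904.1322
  (39 - 51.3636)^2 = 152.8595
Step 3: Sum of squared deviations = 7942.5455
Step 4: Population variance = 7942.5455 / 11 = 722.0496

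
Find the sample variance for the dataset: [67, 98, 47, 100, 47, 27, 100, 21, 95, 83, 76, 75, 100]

800.3333

Step 1: Compute the mean: (67 + 98 + 47 + 100 + 47 + 27 + 100 + 21 + 95 + 83 + 76 + 75 + 100) / 13 = 72
Step 2: Compute squared deviations from the mean:
  (67 - 72)^2 = 25
  (98 - 72)^2 = 676
  (47 - 72)^2 = 625
  (100 - 72)^2 = 784
  (47 - 72)^2 = 625
  (27 - 72)^2 = 2025
  (100 - 72)^2 = 784
  (21 - 72)^2 = 2601
  (95 - 72)^2 = 529
  (83 - 72)^2 = 121
  (76 - 72)^2 = 16
  (75 - 72)^2 = 9
  (100 - 72)^2 = 784
Step 3: Sum of squared deviations = 9604
Step 4: Sample variance = 9604 / 12 = 800.3333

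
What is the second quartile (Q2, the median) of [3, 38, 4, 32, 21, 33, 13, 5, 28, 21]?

21

Step 1: Sort the data: [3, 4, 5, 13, 21, 21, 28, 32, 33, 38]
Step 2: n = 10
Step 3: Q2 is the median. Since n is even, it is the average of the values at positions 5 and 6:
  Q2 = (21 + 21) / 2 = 21
Step 4: Q2 = 21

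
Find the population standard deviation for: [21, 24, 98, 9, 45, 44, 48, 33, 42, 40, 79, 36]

23.2921

Step 1: Compute the mean: 43.25
Step 2: Sum of squared deviations from the mean: 6510.25
Step 3: Population variance = 6510.25 / 12 = 542.5208
Step 4: Standard deviation = sqrt(542.5208) = 23.2921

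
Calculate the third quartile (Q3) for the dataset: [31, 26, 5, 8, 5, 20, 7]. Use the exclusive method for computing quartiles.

26

Step 1: Sort the data: [5, 5, 7, 8, 20, 26, 31]
Step 2: n = 7
Step 3: Using the exclusive quartile method:
  Q1 = 5
  Q2 (median) = 8
  Q3 = 26
  IQR = Q3 - Q1 = 26 - 5 = 21
Step 4: Q3 = 26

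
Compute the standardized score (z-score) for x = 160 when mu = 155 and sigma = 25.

0.2

Step 1: Recall the z-score formula: z = (x - mu) / sigma
Step 2: Substitute values: z = (160 - 155) / 25
Step 3: z = 5 / 25 = 0.2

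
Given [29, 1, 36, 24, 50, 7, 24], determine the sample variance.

276.9524

Step 1: Compute the mean: (29 + 1 + 36 + 24 + 50 + 7 + 24) / 7 = 24.4286
Step 2: Compute squared deviations from the mean:
  (29 - 24.4286)^2 = 20.898
  (1 - 24.4286)^2 = 548.898
  (36 - 24.4286)^2 = 133.898
  (24 - 24.4286)^2 = 0.1837
  (50 - 24.4286)^2 = 653.898
  (7 - 24.4286)^2 = 303.7551
  (24 - 24.4286)^2 = 0.1837
Step 3: Sum of squared deviations = 1661.7143
Step 4: Sample variance = 1661.7143 / 6 = 276.9524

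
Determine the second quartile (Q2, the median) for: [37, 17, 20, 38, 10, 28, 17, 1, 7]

17

Step 1: Sort the data: [1, 7, 10, 17, 17, 20, 28, 37, 38]
Step 2: n = 9
Step 3: Q2 is the median. Since n is odd, it is the middle value at position 5: 17
Step 4: Q2 = 17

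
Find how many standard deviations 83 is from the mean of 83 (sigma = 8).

0

Step 1: Recall the z-score formula: z = (x - mu) / sigma
Step 2: Substitute values: z = (83 - 83) / 8
Step 3: z = 0 / 8 = 0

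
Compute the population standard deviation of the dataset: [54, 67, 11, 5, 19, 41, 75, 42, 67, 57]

23.5279

Step 1: Compute the mean: 43.8
Step 2: Sum of squared deviations from the mean: 5535.6
Step 3: Population variance = 5535.6 / 10 = 553.56
Step 4: Standard deviation = sqrt(553.56) = 23.5279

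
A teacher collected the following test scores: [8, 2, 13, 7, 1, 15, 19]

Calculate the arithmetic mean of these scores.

9.2857

Step 1: Sum all values: 8 + 2 + 13 + 7 + 1 + 15 + 19 = 65
Step 2: Count the number of values: n = 7
Step 3: Mean = sum / n = 65 / 7 = 9.2857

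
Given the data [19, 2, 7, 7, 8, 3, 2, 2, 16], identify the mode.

2

Step 1: Count the frequency of each value:
  2: appears 3 time(s)
  3: appears 1 time(s)
  7: appears 2 time(s)
  8: appears 1 time(s)
  16: appears 1 time(s)
  19: appears 1 time(s)
Step 2: The value 2 appears most frequently (3 times).
Step 3: Mode = 2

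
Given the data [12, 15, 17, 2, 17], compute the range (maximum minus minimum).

15

Step 1: Identify the maximum value: max = 17
Step 2: Identify the minimum value: min = 2
Step 3: Range = max - min = 17 - 2 = 15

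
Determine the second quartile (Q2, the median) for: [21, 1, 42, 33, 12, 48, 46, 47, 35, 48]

38.5

Step 1: Sort the data: [1, 12, 21, 33, 35, 42, 46, 47, 48, 48]
Step 2: n = 10
Step 3: Q2 is the median. Since n is even, it is the average of the values at positions 5 and 6:
  Q2 = (35 + 42) / 2 = 38.5
Step 4: Q2 = 38.5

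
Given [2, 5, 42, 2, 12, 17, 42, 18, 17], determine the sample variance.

233.5278

Step 1: Compute the mean: (2 + 5 + 42 + 2 + 12 + 17 + 42 + 18 + 17) / 9 = 17.4444
Step 2: Compute squared deviations from the mean:
  (2 - 17.4444)^2 = 238.5309
  (5 - 17.4444)^2 = 154.8642
  (42 - 17.4444)^2 = 602.9753
  (2 - 17.4444)^2 = 238.5309
  (12 - 17.4444)^2 = 29.642
  (17 - 17.4444)^2 = 0.1975
  (42 - 17.4444)^2 = 602.9753
  (18 - 17.4444)^2 = 0.3086
  (17 - 17.4444)^2 = 0.1975
Step 3: Sum of squared deviations = 1868.2222
Step 4: Sample variance = 1868.2222 / 8 = 233.5278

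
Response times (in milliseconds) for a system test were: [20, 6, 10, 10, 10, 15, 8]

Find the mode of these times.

10

Step 1: Count the frequency of each value:
  6: appears 1 time(s)
  8: appears 1 time(s)
  10: appears 3 time(s)
  15: appears 1 time(s)
  20: appears 1 time(s)
Step 2: The value 10 appears most frequently (3 times).
Step 3: Mode = 10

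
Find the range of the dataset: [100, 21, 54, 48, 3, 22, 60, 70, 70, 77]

97

Step 1: Identify the maximum value: max = 100
Step 2: Identify the minimum value: min = 3
Step 3: Range = max - min = 100 - 3 = 97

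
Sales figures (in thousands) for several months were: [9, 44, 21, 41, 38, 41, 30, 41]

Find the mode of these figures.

41

Step 1: Count the frequency of each value:
  9: appears 1 time(s)
  21: appears 1 time(s)
  30: appears 1 time(s)
  38: appears 1 time(s)
  41: appears 3 time(s)
  44: appears 1 time(s)
Step 2: The value 41 appears most frequently (3 times).
Step 3: Mode = 41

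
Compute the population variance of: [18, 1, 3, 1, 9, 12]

39.5556

Step 1: Compute the mean: (18 + 1 + 3 + 1 + 9 + 12) / 6 = 7.3333
Step 2: Compute squared deviations from the mean:
  (18 - 7.3333)^2 = 113.7778
  (1 - 7.3333)^2 = 40.1111
  (3 - 7.3333)^2 = 18.7778
  (1 - 7.3333)^2 = 40.1111
  (9 - 7.3333)^2 = 2.7778
  (12 - 7.3333)^2 = 21.7778
Step 3: Sum of squared deviations = 237.3333
Step 4: Population variance = 237.3333 / 6 = 39.5556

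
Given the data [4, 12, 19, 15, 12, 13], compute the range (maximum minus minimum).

15

Step 1: Identify the maximum value: max = 19
Step 2: Identify the minimum value: min = 4
Step 3: Range = max - min = 19 - 4 = 15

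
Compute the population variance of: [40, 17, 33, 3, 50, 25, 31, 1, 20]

232.9136

Step 1: Compute the mean: (40 + 17 + 33 + 3 + 50 + 25 + 31 + 1 + 20) / 9 = 24.4444
Step 2: Compute squared deviations from the mean:
  (40 - 24.4444)^2 = 241.9753
  (17 - 24.4444)^2 = 55.4198
  (33 - 24.4444)^2 = 73.1975
  (3 - 24.4444)^2 = 459.8642
  (50 - 24.4444)^2 = 653.0864
  (25 - 24.4444)^2 = 0.3086
  (31 - 24.4444)^2 = 42.9753
  (1 - 24.4444)^2 = 549.642
  (20 - 24.4444)^2 = 19.7531
Step 3: Sum of squared deviations = 2096.2222
Step 4: Population variance = 2096.2222 / 9 = 232.9136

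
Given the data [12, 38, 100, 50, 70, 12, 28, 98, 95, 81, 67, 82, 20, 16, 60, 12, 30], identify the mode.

12

Step 1: Count the frequency of each value:
  12: appears 3 time(s)
  16: appears 1 time(s)
  20: appears 1 time(s)
  28: appears 1 time(s)
  30: appears 1 time(s)
  38: appears 1 time(s)
  50: appears 1 time(s)
  60: appears 1 time(s)
  67: appears 1 time(s)
  70: appears 1 time(s)
  81: appears 1 time(s)
  82: appears 1 time(s)
  95: appears 1 time(s)
  98: appears 1 time(s)
  100: appears 1 time(s)
Step 2: The value 12 appears most frequently (3 times).
Step 3: Mode = 12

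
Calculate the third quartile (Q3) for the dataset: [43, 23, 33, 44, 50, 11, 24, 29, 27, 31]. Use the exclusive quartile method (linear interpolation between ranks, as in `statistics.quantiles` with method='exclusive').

43.25

Step 1: Sort the data: [11, 23, 24, 27, 29, 31, 33, 43, 44, 50]
Step 2: n = 10
Step 3: Using the exclusive quartile method:
  Q1 = 23.75
  Q2 (median) = 30
  Q3 = 43.25
  IQR = Q3 - Q1 = 43.25 - 23.75 = 19.5
Step 4: Q3 = 43.25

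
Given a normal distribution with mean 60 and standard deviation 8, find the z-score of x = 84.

3

Step 1: Recall the z-score formula: z = (x - mu) / sigma
Step 2: Substitute values: z = (84 - 60) / 8
Step 3: z = 24 / 8 = 3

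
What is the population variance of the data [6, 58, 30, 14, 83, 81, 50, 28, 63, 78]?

717.49

Step 1: Compute the mean: (6 + 58 + 30 + 14 + 83 + 81 + 50 + 28 + 63 + 78) / 10 = 49.1
Step 2: Compute squared deviations from the mean:
  (6 - 49.1)^2 = 1857.61
  (58 - 49.1)^2 = 79.21
  (30 - 49.1)^2 = 364.81
  (14 - 49.1)^2 = 1232.01
  (83 - 49.1)^2 = 1149.21
  (81 - 49.1)^2 = 1017.61
  (50 - 49.1)^2 = 0.81
  (28 - 49.1)^2 = 445.21
  (63 - 49.1)^2 = 193.21
  (78 - 49.1)^2 = 835.21
Step 3: Sum of squared deviations = 7174.9
Step 4: Population variance = 7174.9 / 10 = 717.49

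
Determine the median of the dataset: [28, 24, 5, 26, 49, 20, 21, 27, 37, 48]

26.5

Step 1: Sort the data in ascending order: [5, 20, 21, 24, 26, 27, 28, 37, 48, 49]
Step 2: The number of values is n = 10.
Step 3: Since n is even, the median is the average of positions 5 and 6:
  Median = (26 + 27) / 2 = 26.5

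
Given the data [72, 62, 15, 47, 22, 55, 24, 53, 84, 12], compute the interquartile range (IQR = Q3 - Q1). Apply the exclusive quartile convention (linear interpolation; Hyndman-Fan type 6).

44.25

Step 1: Sort the data: [12, 15, 22, 24, 47, 53, 55, 62, 72, 84]
Step 2: n = 10
Step 3: Using the exclusive quartile method:
  Q1 = 20.25
  Q2 (median) = 50
  Q3 = 64.5
  IQR = Q3 - Q1 = 64.5 - 20.25 = 44.25
Step 4: IQR = 44.25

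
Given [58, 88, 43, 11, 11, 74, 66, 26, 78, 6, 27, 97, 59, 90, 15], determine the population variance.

958.0622

Step 1: Compute the mean: (58 + 88 + 43 + 11 + 11 + 74 + 66 + 26 + 78 + 6 + 27 + 97 + 59 + 90 + 15) / 15 = 49.9333
Step 2: Compute squared deviations from the mean:
  (58 - 49.9333)^2 = 65.0711
  (88 - 49.9333)^2 = 1449.0711
  (43 - 49.9333)^2 = 48.0711
  (11 - 49.9333)^2 = 1515.8044
  (11 - 49.9333)^2 = 1515.8044
  (74 - 49.9333)^2 = 579.2044
  (66 - 49.9333)^2 = 258.1378
  (26 - 49.9333)^2 = 572.8044
  (78 - 49.9333)^2 = 787.7378
  (6 - 49.9333)^2 = 1930.1378
  (27 - 49.9333)^2 = 525.9378
  (97 - 49.9333)^2 = 2215.2711
  (59 - 49.9333)^2 = 82.2044
  (90 - 49.9333)^2 = 1605.3378
  (15 - 49.9333)^2 = 1220.3378
Step 3: Sum of squared deviations = 14370.9333
Step 4: Population variance = 14370.9333 / 15 = 958.0622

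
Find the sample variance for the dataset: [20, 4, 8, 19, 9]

50.5

Step 1: Compute the mean: (20 + 4 + 8 + 19 + 9) / 5 = 12
Step 2: Compute squared deviations from the mean:
  (20 - 12)^2 = 64
  (4 - 12)^2 = 64
  (8 - 12)^2 = 16
  (19 - 12)^2 = 49
  (9 - 12)^2 = 9
Step 3: Sum of squared deviations = 202
Step 4: Sample variance = 202 / 4 = 50.5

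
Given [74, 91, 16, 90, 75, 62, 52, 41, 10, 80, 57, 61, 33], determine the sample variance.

681.2436

Step 1: Compute the mean: (74 + 91 + 16 + 90 + 75 + 62 + 52 + 41 + 10 + 80 + 57 + 61 + 33) / 13 = 57.0769
Step 2: Compute squared deviations from the mean:
  (74 - 57.0769)^2 = 286.3905
  (91 - 57.0769)^2 = 1150.7751
  (16 - 57.0769)^2 = 1687.3136
  (90 - 57.0769)^2 = 1083.929
  (75 - 57.0769)^2 = 321.2367
  (62 - 57.0769)^2 = 24.2367
  (52 - 57.0769)^2 = 25.7751
  (41 - 57.0769)^2 = 258.4675
  (10 - 57.0769)^2 = 2216.2367
  (80 - 57.0769)^2 = 525.4675
  (57 - 57.0769)^2 = 0.0059
  (61 - 57.0769)^2 = 15.3905
  (33 - 57.0769)^2 = 579.6982
Step 3: Sum of squared deviations = 8174.9231
Step 4: Sample variance = 8174.9231 / 12 = 681.2436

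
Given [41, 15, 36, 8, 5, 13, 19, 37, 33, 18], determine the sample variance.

171.1667

Step 1: Compute the mean: (41 + 15 + 36 + 8 + 5 + 13 + 19 + 37 + 33 + 18) / 10 = 22.5
Step 2: Compute squared deviations from the mean:
  (41 - 22.5)^2 = 342.25
  (15 - 22.5)^2 = 56.25
  (36 - 22.5)^2 = 182.25
  (8 - 22.5)^2 = 210.25
  (5 - 22.5)^2 = 306.25
  (13 - 22.5)^2 = 90.25
  (19 - 22.5)^2 = 12.25
  (37 - 22.5)^2 = 210.25
  (33 - 22.5)^2 = 110.25
  (18 - 22.5)^2 = 20.25
Step 3: Sum of squared deviations = 1540.5
Step 4: Sample variance = 1540.5 / 9 = 171.1667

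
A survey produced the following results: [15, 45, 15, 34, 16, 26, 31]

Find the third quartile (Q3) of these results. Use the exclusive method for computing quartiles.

34

Step 1: Sort the data: [15, 15, 16, 26, 31, 34, 45]
Step 2: n = 7
Step 3: Using the exclusive quartile method:
  Q1 = 15
  Q2 (median) = 26
  Q3 = 34
  IQR = Q3 - Q1 = 34 - 15 = 19
Step 4: Q3 = 34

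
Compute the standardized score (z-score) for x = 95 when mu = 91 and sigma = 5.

0.8

Step 1: Recall the z-score formula: z = (x - mu) / sigma
Step 2: Substitute values: z = (95 - 91) / 5
Step 3: z = 4 / 5 = 0.8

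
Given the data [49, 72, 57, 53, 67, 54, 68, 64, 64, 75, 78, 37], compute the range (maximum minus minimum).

41

Step 1: Identify the maximum value: max = 78
Step 2: Identify the minimum value: min = 37
Step 3: Range = max - min = 78 - 37 = 41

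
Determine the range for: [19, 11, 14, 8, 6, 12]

13

Step 1: Identify the maximum value: max = 19
Step 2: Identify the minimum value: min = 6
Step 3: Range = max - min = 19 - 6 = 13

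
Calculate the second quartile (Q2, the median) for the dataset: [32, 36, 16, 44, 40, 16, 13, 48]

34

Step 1: Sort the data: [13, 16, 16, 32, 36, 40, 44, 48]
Step 2: n = 8
Step 3: Q2 is the median. Since n is even, it is the average of the values at positions 4 and 5:
  Q2 = (32 + 36) / 2 = 34
Step 4: Q2 = 34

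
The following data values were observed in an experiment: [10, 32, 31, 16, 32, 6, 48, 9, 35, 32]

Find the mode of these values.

32

Step 1: Count the frequency of each value:
  6: appears 1 time(s)
  9: appears 1 time(s)
  10: appears 1 time(s)
  16: appears 1 time(s)
  31: appears 1 time(s)
  32: appears 3 time(s)
  35: appears 1 time(s)
  48: appears 1 time(s)
Step 2: The value 32 appears most frequently (3 times).
Step 3: Mode = 32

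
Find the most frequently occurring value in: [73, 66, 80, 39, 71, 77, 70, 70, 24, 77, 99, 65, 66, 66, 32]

66

Step 1: Count the frequency of each value:
  24: appears 1 time(s)
  32: appears 1 time(s)
  39: appears 1 time(s)
  65: appears 1 time(s)
  66: appears 3 time(s)
  70: appears 2 time(s)
  71: appears 1 time(s)
  73: appears 1 time(s)
  77: appears 2 time(s)
  80: appears 1 time(s)
  99: appears 1 time(s)
Step 2: The value 66 appears most frequently (3 times).
Step 3: Mode = 66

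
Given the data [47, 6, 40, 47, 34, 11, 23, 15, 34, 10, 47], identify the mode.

47

Step 1: Count the frequency of each value:
  6: appears 1 time(s)
  10: appears 1 time(s)
  11: appears 1 time(s)
  15: appears 1 time(s)
  23: appears 1 time(s)
  34: appears 2 time(s)
  40: appears 1 time(s)
  47: appears 3 time(s)
Step 2: The value 47 appears most frequently (3 times).
Step 3: Mode = 47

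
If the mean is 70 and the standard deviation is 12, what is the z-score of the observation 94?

2

Step 1: Recall the z-score formula: z = (x - mu) / sigma
Step 2: Substitute values: z = (94 - 70) / 12
Step 3: z = 24 / 12 = 2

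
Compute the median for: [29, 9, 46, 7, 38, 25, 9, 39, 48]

29

Step 1: Sort the data in ascending order: [7, 9, 9, 25, 29, 38, 39, 46, 48]
Step 2: The number of values is n = 9.
Step 3: Since n is odd, the median is the middle value at position 5: 29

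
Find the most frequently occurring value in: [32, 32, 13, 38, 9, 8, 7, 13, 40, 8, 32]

32

Step 1: Count the frequency of each value:
  7: appears 1 time(s)
  8: appears 2 time(s)
  9: appears 1 time(s)
  13: appears 2 time(s)
  32: appears 3 time(s)
  38: appears 1 time(s)
  40: appears 1 time(s)
Step 2: The value 32 appears most frequently (3 times).
Step 3: Mode = 32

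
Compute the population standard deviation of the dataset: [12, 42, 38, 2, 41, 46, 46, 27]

15.5463

Step 1: Compute the mean: 31.75
Step 2: Sum of squared deviations from the mean: 1933.5
Step 3: Population variance = 1933.5 / 8 = 241.6875
Step 4: Standard deviation = sqrt(241.6875) = 15.5463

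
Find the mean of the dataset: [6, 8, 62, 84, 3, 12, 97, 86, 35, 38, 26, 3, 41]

38.5385

Step 1: Sum all values: 6 + 8 + 62 + 84 + 3 + 12 + 97 + 86 + 35 + 38 + 26 + 3 + 41 = 501
Step 2: Count the number of values: n = 13
Step 3: Mean = sum / n = 501 / 13 = 38.5385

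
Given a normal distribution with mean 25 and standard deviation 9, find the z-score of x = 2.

-2.5556

Step 1: Recall the z-score formula: z = (x - mu) / sigma
Step 2: Substitute values: z = (2 - 25) / 9
Step 3: z = -23 / 9 = -2.5556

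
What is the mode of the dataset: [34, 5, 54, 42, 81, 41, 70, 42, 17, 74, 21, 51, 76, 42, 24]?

42

Step 1: Count the frequency of each value:
  5: appears 1 time(s)
  17: appears 1 time(s)
  21: appears 1 time(s)
  24: appears 1 time(s)
  34: appears 1 time(s)
  41: appears 1 time(s)
  42: appears 3 time(s)
  51: appears 1 time(s)
  54: appears 1 time(s)
  70: appears 1 time(s)
  74: appears 1 time(s)
  76: appears 1 time(s)
  81: appears 1 time(s)
Step 2: The value 42 appears most frequently (3 times).
Step 3: Mode = 42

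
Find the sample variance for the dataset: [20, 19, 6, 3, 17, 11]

50.6667

Step 1: Compute the mean: (20 + 19 + 6 + 3 + 17 + 11) / 6 = 12.6667
Step 2: Compute squared deviations from the mean:
  (20 - 12.6667)^2 = 53.7778
  (19 - 12.6667)^2 = 40.1111
  (6 - 12.6667)^2 = 44.4444
  (3 - 12.6667)^2 = 93.4444
  (17 - 12.6667)^2 = 18.7778
  (11 - 12.6667)^2 = 2.7778
Step 3: Sum of squared deviations = 253.3333
Step 4: Sample variance = 253.3333 / 5 = 50.6667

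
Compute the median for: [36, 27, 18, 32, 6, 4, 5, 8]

13

Step 1: Sort the data in ascending order: [4, 5, 6, 8, 18, 27, 32, 36]
Step 2: The number of values is n = 8.
Step 3: Since n is even, the median is the average of positions 4 and 5:
  Median = (8 + 18) / 2 = 13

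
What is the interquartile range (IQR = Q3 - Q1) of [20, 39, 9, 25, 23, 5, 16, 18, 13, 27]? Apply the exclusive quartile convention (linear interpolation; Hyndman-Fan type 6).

13.5

Step 1: Sort the data: [5, 9, 13, 16, 18, 20, 23, 25, 27, 39]
Step 2: n = 10
Step 3: Using the exclusive quartile method:
  Q1 = 12
  Q2 (median) = 19
  Q3 = 25.5
  IQR = Q3 - Q1 = 25.5 - 12 = 13.5
Step 4: IQR = 13.5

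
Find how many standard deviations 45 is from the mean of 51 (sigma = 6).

-1

Step 1: Recall the z-score formula: z = (x - mu) / sigma
Step 2: Substitute values: z = (45 - 51) / 6
Step 3: z = -6 / 6 = -1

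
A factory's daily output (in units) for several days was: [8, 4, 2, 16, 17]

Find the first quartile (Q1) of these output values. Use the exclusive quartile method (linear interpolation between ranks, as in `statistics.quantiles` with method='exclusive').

3

Step 1: Sort the data: [2, 4, 8, 16, 17]
Step 2: n = 5
Step 3: Using the exclusive quartile method:
  Q1 = 3
  Q2 (median) = 8
  Q3 = 16.5
  IQR = Q3 - Q1 = 16.5 - 3 = 13.5
Step 4: Q1 = 3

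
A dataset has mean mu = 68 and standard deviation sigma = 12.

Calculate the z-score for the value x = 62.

-0.5

Step 1: Recall the z-score formula: z = (x - mu) / sigma
Step 2: Substitute values: z = (62 - 68) / 12
Step 3: z = -6 / 12 = -0.5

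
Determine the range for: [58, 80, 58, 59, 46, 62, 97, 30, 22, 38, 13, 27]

84

Step 1: Identify the maximum value: max = 97
Step 2: Identify the minimum value: min = 13
Step 3: Range = max - min = 97 - 13 = 84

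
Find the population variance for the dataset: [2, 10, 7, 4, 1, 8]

10.5556

Step 1: Compute the mean: (2 + 10 + 7 + 4 + 1 + 8) / 6 = 5.3333
Step 2: Compute squared deviations from the mean:
  (2 - 5.3333)^2 = 11.1111
  (10 - 5.3333)^2 = 21.7778
  (7 - 5.3333)^2 = 2.7778
  (4 - 5.3333)^2 = 1.7778
  (1 - 5.3333)^2 = 18.7778
  (8 - 5.3333)^2 = 7.1111
Step 3: Sum of squared deviations = 63.3333
Step 4: Population variance = 63.3333 / 6 = 10.5556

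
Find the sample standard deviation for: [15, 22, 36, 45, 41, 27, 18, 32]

10.8628

Step 1: Compute the mean: 29.5
Step 2: Sum of squared deviations from the mean: 826
Step 3: Sample variance = 826 / 7 = 118
Step 4: Standard deviation = sqrt(118) = 10.8628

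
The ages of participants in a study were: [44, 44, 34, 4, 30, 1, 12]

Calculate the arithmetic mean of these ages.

24.1429

Step 1: Sum all values: 44 + 44 + 34 + 4 + 30 + 1 + 12 = 169
Step 2: Count the number of values: n = 7
Step 3: Mean = sum / n = 169 / 7 = 24.1429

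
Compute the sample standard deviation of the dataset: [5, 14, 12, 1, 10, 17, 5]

5.6988

Step 1: Compute the mean: 9.1429
Step 2: Sum of squared deviations from the mean: 194.8571
Step 3: Sample variance = 194.8571 / 6 = 32.4762
Step 4: Standard deviation = sqrt(32.4762) = 5.6988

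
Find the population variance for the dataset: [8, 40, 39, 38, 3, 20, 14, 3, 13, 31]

200.49

Step 1: Compute the mean: (8 + 40 + 39 + 38 + 3 + 20 + 14 + 3 + 13 + 31) / 10 = 20.9
Step 2: Compute squared deviations from the mean:
  (8 - 20.9)^2 = 166.41
  (40 - 20.9)^2 = 364.81
  (39 - 20.9)^2 = 327.61
  (38 - 20.9)^2 = 292.41
  (3 - 20.9)^2 = 320.41
  (20 - 20.9)^2 = 0.81
  (14 - 20.9)^2 = 47.61
  (3 - 20.9)^2 = 320.41
  (13 - 20.9)^2 = 62.41
  (31 - 20.9)^2 = 102.01
Step 3: Sum of squared deviations = 2004.9
Step 4: Population variance = 2004.9 / 10 = 200.49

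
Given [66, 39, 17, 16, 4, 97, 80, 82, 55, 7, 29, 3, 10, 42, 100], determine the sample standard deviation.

34.6943

Step 1: Compute the mean: 43.1333
Step 2: Sum of squared deviations from the mean: 16851.7333
Step 3: Sample variance = 16851.7333 / 14 = 1203.6952
Step 4: Standard deviation = sqrt(1203.6952) = 34.6943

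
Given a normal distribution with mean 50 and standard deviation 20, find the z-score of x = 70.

1

Step 1: Recall the z-score formula: z = (x - mu) / sigma
Step 2: Substitute values: z = (70 - 50) / 20
Step 3: z = 20 / 20 = 1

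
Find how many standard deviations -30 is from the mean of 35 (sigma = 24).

-2.7083

Step 1: Recall the z-score formula: z = (x - mu) / sigma
Step 2: Substitute values: z = (-30 - 35) / 24
Step 3: z = -65 / 24 = -2.7083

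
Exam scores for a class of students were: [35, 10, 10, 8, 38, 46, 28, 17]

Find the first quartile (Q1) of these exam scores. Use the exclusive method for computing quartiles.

10

Step 1: Sort the data: [8, 10, 10, 17, 28, 35, 38, 46]
Step 2: n = 8
Step 3: Using the exclusive quartile method:
  Q1 = 10
  Q2 (median) = 22.5
  Q3 = 37.25
  IQR = Q3 - Q1 = 37.25 - 10 = 27.25
Step 4: Q1 = 10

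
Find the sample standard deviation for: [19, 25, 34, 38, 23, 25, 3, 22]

10.4736

Step 1: Compute the mean: 23.625
Step 2: Sum of squared deviations from the mean: 767.875
Step 3: Sample variance = 767.875 / 7 = 109.6964
Step 4: Standard deviation = sqrt(109.6964) = 10.4736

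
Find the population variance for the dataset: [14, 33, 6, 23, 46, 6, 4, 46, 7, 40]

272.05

Step 1: Compute the mean: (14 + 33 + 6 + 23 + 46 + 6 + 4 + 46 + 7 + 40) / 10 = 22.5
Step 2: Compute squared deviations from the mean:
  (14 - 22.5)^2 = 72.25
  (33 - 22.5)^2 = 110.25
  (6 - 22.5)^2 = 272.25
  (23 - 22.5)^2 = 0.25
  (46 - 22.5)^2 = 552.25
  (6 - 22.5)^2 = 272.25
  (4 - 22.5)^2 = 342.25
  (46 - 22.5)^2 = 552.25
  (7 - 22.5)^2 = 240.25
  (40 - 22.5)^2 = 306.25
Step 3: Sum of squared deviations = 2720.5
Step 4: Population variance = 2720.5 / 10 = 272.05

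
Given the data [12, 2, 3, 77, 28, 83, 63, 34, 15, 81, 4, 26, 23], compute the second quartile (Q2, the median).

26

Step 1: Sort the data: [2, 3, 4, 12, 15, 23, 26, 28, 34, 63, 77, 81, 83]
Step 2: n = 13
Step 3: Q2 is the median. Since n is odd, it is the middle value at position 7: 26
Step 4: Q2 = 26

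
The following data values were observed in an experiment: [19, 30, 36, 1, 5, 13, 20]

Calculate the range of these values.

35

Step 1: Identify the maximum value: max = 36
Step 2: Identify the minimum value: min = 1
Step 3: Range = max - min = 36 - 1 = 35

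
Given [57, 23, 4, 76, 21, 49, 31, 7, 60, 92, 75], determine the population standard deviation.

28.3421

Step 1: Compute the mean: 45
Step 2: Sum of squared deviations from the mean: 8836
Step 3: Population variance = 8836 / 11 = 803.2727
Step 4: Standard deviation = sqrt(803.2727) = 28.3421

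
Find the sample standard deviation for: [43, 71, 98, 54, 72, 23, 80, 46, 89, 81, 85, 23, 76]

24.5709

Step 1: Compute the mean: 64.6923
Step 2: Sum of squared deviations from the mean: 7244.7692
Step 3: Sample variance = 7244.7692 / 12 = 603.7308
Step 4: Standard deviation = sqrt(603.7308) = 24.5709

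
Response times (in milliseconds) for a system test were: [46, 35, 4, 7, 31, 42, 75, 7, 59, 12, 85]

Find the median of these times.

35

Step 1: Sort the data in ascending order: [4, 7, 7, 12, 31, 35, 42, 46, 59, 75, 85]
Step 2: The number of values is n = 11.
Step 3: Since n is odd, the median is the middle value at position 6: 35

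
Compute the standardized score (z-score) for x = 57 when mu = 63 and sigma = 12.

-0.5

Step 1: Recall the z-score formula: z = (x - mu) / sigma
Step 2: Substitute values: z = (57 - 63) / 12
Step 3: z = -6 / 12 = -0.5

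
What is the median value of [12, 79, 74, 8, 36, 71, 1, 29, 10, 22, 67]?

29

Step 1: Sort the data in ascending order: [1, 8, 10, 12, 22, 29, 36, 67, 71, 74, 79]
Step 2: The number of values is n = 11.
Step 3: Since n is odd, the median is the middle value at position 6: 29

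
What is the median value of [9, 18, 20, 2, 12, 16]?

14

Step 1: Sort the data in ascending order: [2, 9, 12, 16, 18, 20]
Step 2: The number of values is n = 6.
Step 3: Since n is even, the median is the average of positions 3 and 4:
  Median = (12 + 16) / 2 = 14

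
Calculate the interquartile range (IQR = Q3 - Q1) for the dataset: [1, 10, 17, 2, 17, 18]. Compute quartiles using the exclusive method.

15.5

Step 1: Sort the data: [1, 2, 10, 17, 17, 18]
Step 2: n = 6
Step 3: Using the exclusive quartile method:
  Q1 = 1.75
  Q2 (median) = 13.5
  Q3 = 17.25
  IQR = Q3 - Q1 = 17.25 - 1.75 = 15.5
Step 4: IQR = 15.5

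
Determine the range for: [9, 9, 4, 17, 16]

13

Step 1: Identify the maximum value: max = 17
Step 2: Identify the minimum value: min = 4
Step 3: Range = max - min = 17 - 4 = 13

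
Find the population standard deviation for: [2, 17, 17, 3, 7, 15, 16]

6.2564

Step 1: Compute the mean: 11
Step 2: Sum of squared deviations from the mean: 274
Step 3: Population variance = 274 / 7 = 39.1429
Step 4: Standard deviation = sqrt(39.1429) = 6.2564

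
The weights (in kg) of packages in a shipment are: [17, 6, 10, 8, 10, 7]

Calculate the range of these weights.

11

Step 1: Identify the maximum value: max = 17
Step 2: Identify the minimum value: min = 6
Step 3: Range = max - min = 17 - 6 = 11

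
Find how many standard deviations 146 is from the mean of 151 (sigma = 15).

-0.3333

Step 1: Recall the z-score formula: z = (x - mu) / sigma
Step 2: Substitute values: z = (146 - 151) / 15
Step 3: z = -5 / 15 = -0.3333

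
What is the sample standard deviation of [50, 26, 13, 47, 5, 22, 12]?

17.4738

Step 1: Compute the mean: 25
Step 2: Sum of squared deviations from the mean: 1832
Step 3: Sample variance = 1832 / 6 = 305.3333
Step 4: Standard deviation = sqrt(305.3333) = 17.4738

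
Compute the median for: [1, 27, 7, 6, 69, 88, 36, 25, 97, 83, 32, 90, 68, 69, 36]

36

Step 1: Sort the data in ascending order: [1, 6, 7, 25, 27, 32, 36, 36, 68, 69, 69, 83, 88, 90, 97]
Step 2: The number of values is n = 15.
Step 3: Since n is odd, the median is the middle value at position 8: 36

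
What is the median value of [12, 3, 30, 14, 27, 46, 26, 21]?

23.5

Step 1: Sort the data in ascending order: [3, 12, 14, 21, 26, 27, 30, 46]
Step 2: The number of values is n = 8.
Step 3: Since n is even, the median is the average of positions 4 and 5:
  Median = (21 + 26) / 2 = 23.5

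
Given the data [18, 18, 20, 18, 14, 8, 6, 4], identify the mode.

18

Step 1: Count the frequency of each value:
  4: appears 1 time(s)
  6: appears 1 time(s)
  8: appears 1 time(s)
  14: appears 1 time(s)
  18: appears 3 time(s)
  20: appears 1 time(s)
Step 2: The value 18 appears most frequently (3 times).
Step 3: Mode = 18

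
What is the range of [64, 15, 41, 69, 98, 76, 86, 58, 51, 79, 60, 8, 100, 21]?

92

Step 1: Identify the maximum value: max = 100
Step 2: Identify the minimum value: min = 8
Step 3: Range = max - min = 100 - 8 = 92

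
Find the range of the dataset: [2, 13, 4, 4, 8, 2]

11

Step 1: Identify the maximum value: max = 13
Step 2: Identify the minimum value: min = 2
Step 3: Range = max - min = 13 - 2 = 11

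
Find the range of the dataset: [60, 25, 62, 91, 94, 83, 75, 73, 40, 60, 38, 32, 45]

69

Step 1: Identify the maximum value: max = 94
Step 2: Identify the minimum value: min = 25
Step 3: Range = max - min = 94 - 25 = 69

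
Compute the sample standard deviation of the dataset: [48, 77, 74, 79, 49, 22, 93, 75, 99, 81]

23.3097

Step 1: Compute the mean: 69.7
Step 2: Sum of squared deviations from the mean: 4890.1
Step 3: Sample variance = 4890.1 / 9 = 543.3444
Step 4: Standard deviation = sqrt(543.3444) = 23.3097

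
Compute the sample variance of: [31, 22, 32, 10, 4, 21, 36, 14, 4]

146.25

Step 1: Compute the mean: (31 + 22 + 32 + 10 + 4 + 21 + 36 + 14 + 4) / 9 = 19.3333
Step 2: Compute squared deviations from the mean:
  (31 - 19.3333)^2 = 136.1111
  (22 - 19.3333)^2 = 7.1111
  (32 - 19.3333)^2 = 160.4444
  (10 - 19.3333)^2 = 87.1111
  (4 - 19.3333)^2 = 235.1111
  (21 - 19.3333)^2 = 2.7778
  (36 - 19.3333)^2 = 277.7778
  (14 - 19.3333)^2 = 28.4444
  (4 - 19.3333)^2 = 235.1111
Step 3: Sum of squared deviations = 1170
Step 4: Sample variance = 1170 / 8 = 146.25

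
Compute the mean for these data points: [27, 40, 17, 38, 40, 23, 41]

32.2857

Step 1: Sum all values: 27 + 40 + 17 + 38 + 40 + 23 + 41 = 226
Step 2: Count the number of values: n = 7
Step 3: Mean = sum / n = 226 / 7 = 32.2857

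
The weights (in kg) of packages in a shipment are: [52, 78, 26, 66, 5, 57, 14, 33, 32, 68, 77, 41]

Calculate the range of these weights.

73

Step 1: Identify the maximum value: max = 78
Step 2: Identify the minimum value: min = 5
Step 3: Range = max - min = 78 - 5 = 73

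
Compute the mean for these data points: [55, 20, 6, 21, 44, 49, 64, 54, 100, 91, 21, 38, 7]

43.8462

Step 1: Sum all values: 55 + 20 + 6 + 21 + 44 + 49 + 64 + 54 + 100 + 91 + 21 + 38 + 7 = 570
Step 2: Count the number of values: n = 13
Step 3: Mean = sum / n = 570 / 13 = 43.8462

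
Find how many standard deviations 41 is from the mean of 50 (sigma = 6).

-1.5

Step 1: Recall the z-score formula: z = (x - mu) / sigma
Step 2: Substitute values: z = (41 - 50) / 6
Step 3: z = -9 / 6 = -1.5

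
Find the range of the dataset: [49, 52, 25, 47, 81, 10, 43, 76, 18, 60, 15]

71

Step 1: Identify the maximum value: max = 81
Step 2: Identify the minimum value: min = 10
Step 3: Range = max - min = 81 - 10 = 71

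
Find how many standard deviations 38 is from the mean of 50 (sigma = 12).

-1

Step 1: Recall the z-score formula: z = (x - mu) / sigma
Step 2: Substitute values: z = (38 - 50) / 12
Step 3: z = -12 / 12 = -1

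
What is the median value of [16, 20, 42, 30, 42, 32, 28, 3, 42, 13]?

29

Step 1: Sort the data in ascending order: [3, 13, 16, 20, 28, 30, 32, 42, 42, 42]
Step 2: The number of values is n = 10.
Step 3: Since n is even, the median is the average of positions 5 and 6:
  Median = (28 + 30) / 2 = 29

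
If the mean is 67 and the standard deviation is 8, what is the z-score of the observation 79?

1.5

Step 1: Recall the z-score formula: z = (x - mu) / sigma
Step 2: Substitute values: z = (79 - 67) / 8
Step 3: z = 12 / 8 = 1.5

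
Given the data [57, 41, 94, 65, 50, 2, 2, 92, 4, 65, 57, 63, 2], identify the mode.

2

Step 1: Count the frequency of each value:
  2: appears 3 time(s)
  4: appears 1 time(s)
  41: appears 1 time(s)
  50: appears 1 time(s)
  57: appears 2 time(s)
  63: appears 1 time(s)
  65: appears 2 time(s)
  92: appears 1 time(s)
  94: appears 1 time(s)
Step 2: The value 2 appears most frequently (3 times).
Step 3: Mode = 2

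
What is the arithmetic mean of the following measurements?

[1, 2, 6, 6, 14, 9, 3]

5.8571

Step 1: Sum all values: 1 + 2 + 6 + 6 + 14 + 9 + 3 = 41
Step 2: Count the number of values: n = 7
Step 3: Mean = sum / n = 41 / 7 = 5.8571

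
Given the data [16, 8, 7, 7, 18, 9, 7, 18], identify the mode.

7

Step 1: Count the frequency of each value:
  7: appears 3 time(s)
  8: appears 1 time(s)
  9: appears 1 time(s)
  16: appears 1 time(s)
  18: appears 2 time(s)
Step 2: The value 7 appears most frequently (3 times).
Step 3: Mode = 7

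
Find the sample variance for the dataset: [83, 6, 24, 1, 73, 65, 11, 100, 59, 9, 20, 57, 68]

1124.2308

Step 1: Compute the mean: (83 + 6 + 24 + 1 + 73 + 65 + 11 + 100 + 59 + 9 + 20 + 57 + 68) / 13 = 44.3077
Step 2: Compute squared deviations from the mean:
  (83 - 44.3077)^2 = 1497.0947
  (6 - 44.3077)^2 = 1467.4793
  (24 - 44.3077)^2 = 412.4024
  (1 - 44.3077)^2 = 1875.5562
  (73 - 44.3077)^2 = 823.2485
  (65 - 44.3077)^2 = 428.1716
  (11 - 44.3077)^2 = 1109.4024
  (100 - 44.3077)^2 = 3101.6331
  (59 - 44.3077)^2 = 215.8639
  (9 - 44.3077)^2 = 1246.6331
  (20 - 44.3077)^2 = 590.8639
  (57 - 44.3077)^2 = 161.0947
  (68 - 44.3077)^2 = 561.3254
Step 3: Sum of squared deviations = 13490.7692
Step 4: Sample variance = 13490.7692 / 12 = 1124.2308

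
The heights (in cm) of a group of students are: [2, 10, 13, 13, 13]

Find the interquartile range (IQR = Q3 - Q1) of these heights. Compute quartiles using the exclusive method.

7

Step 1: Sort the data: [2, 10, 13, 13, 13]
Step 2: n = 5
Step 3: Using the exclusive quartile method:
  Q1 = 6
  Q2 (median) = 13
  Q3 = 13
  IQR = Q3 - Q1 = 13 - 6 = 7
Step 4: IQR = 7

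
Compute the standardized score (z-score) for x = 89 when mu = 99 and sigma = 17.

-0.5882

Step 1: Recall the z-score formula: z = (x - mu) / sigma
Step 2: Substitute values: z = (89 - 99) / 17
Step 3: z = -10 / 17 = -0.5882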